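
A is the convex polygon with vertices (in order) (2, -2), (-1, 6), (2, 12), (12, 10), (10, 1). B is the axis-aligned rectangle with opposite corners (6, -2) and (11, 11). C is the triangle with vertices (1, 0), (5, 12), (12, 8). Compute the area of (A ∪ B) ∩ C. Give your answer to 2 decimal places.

49.30

The region (A ∪ B) ∩ C is the polygon with vertices (6.615,11.077), (11.606,8.225), (11.47,7.614), (1.196,0.143), (1.118,0.353), (4.812,11.438).
By the shoelace formula its area is 49.30.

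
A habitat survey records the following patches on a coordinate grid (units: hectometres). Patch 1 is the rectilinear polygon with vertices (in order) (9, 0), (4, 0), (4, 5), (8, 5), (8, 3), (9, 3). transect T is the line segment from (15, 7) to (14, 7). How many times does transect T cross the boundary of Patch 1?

The segment lies entirely outside Patch 1 and never meets its boundary.

0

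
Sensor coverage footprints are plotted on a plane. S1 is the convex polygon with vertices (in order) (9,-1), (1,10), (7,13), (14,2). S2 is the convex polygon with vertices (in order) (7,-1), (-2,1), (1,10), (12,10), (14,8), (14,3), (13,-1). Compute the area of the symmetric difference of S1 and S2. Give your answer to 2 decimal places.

|S1| = 83, |S2| = 149.5, |S1∩S2| = 71.079.
|S1 △ S2| = |S1| + |S2| − 2·|S1∩S2| = 83 + 149.5 − 142.1581 = 90.34.

90.34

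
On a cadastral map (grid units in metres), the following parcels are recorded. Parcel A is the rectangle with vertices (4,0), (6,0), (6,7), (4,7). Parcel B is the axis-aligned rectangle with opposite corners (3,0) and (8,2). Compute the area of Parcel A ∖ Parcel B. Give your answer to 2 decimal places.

|Parcel A∩Parcel B|: x∈[4,6], y∈[0,2] → 2·2 = 4.
|Parcel A| = 14.
|Parcel A ∖ Parcel B| = |Parcel A| − |Parcel A∩Parcel B| = 14 − 4 = 10.00.

10.00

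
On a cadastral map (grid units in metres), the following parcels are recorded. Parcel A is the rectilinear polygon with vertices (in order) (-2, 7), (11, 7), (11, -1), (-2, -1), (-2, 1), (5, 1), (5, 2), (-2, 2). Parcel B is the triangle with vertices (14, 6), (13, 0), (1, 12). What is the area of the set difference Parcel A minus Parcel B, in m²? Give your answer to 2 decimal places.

|Parcel A| = 97, |Parcel A∩Parcel B| = 12.5.
|Parcel A ∖ Parcel B| = |Parcel A| − |Parcel A∩Parcel B| = 97 − 12.5 = 84.50.

84.50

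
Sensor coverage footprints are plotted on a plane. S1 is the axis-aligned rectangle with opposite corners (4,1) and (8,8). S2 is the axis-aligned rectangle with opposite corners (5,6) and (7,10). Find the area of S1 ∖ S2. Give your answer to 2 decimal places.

24.00

|S1∩S2|: x∈[5,7], y∈[6,8] → 2·2 = 4.
|S1| = 28.
|S1 ∖ S2| = |S1| − |S1∩S2| = 28 − 4 = 24.00.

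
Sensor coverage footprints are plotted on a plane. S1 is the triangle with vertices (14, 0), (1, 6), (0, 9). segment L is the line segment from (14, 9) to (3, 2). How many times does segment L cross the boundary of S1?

2

The segment meets the boundary at (5.803,3.783), (6.964,4.523).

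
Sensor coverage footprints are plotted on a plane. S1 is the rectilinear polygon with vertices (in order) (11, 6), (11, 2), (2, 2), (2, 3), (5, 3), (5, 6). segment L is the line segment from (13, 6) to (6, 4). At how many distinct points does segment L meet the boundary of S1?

1

The segment meets the boundary at (11,5.429).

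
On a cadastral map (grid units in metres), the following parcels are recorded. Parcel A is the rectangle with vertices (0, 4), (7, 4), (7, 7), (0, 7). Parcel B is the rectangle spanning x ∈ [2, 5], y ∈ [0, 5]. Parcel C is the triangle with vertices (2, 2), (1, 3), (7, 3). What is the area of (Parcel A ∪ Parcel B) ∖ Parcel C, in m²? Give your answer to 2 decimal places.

30.90

|Parcel A ∪ Parcel B| = 33.
|(Parcel A ∪ Parcel B) ∩ Parcel C| = 2.1.
|(Parcel A ∪ Parcel B) ∖ Parcel C| = 33 − 2.1 = 30.90.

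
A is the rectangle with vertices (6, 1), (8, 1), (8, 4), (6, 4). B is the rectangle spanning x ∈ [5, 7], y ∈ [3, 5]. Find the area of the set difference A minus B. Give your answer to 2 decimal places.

5.00

|A∩B|: x∈[6,7], y∈[3,4] → 1·1 = 1.
|A| = 6.
|A ∖ B| = |A| − |A∩B| = 6 − 1 = 5.00.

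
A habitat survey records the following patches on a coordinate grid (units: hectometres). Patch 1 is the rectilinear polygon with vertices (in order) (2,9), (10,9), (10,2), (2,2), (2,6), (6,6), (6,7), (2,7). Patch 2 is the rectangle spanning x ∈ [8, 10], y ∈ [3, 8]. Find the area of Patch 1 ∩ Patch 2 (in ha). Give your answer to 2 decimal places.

The intersection is the polygon with vertices (10,3), (8,3), (8,8), (10,8).
By the shoelace formula its area is 10.00.

10.00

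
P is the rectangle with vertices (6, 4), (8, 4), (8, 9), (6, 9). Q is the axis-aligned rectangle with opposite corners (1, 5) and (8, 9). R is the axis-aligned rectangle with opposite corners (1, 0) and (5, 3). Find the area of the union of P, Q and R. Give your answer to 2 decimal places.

42.00

By inclusion–exclusion:
Individual areas: |P| = 10, |Q| = 28, |R| = 12.
|P∩Q|: x∈[6,8], y∈[5,9] → 2·4 = 8.
|P∩R| = 0 (no overlap).
|Q∩R| = 0 (no overlap).
|P∩Q∩R| = 0.
|P ∪ Q ∪ R| = 50 − 8 + 0 = 42.00.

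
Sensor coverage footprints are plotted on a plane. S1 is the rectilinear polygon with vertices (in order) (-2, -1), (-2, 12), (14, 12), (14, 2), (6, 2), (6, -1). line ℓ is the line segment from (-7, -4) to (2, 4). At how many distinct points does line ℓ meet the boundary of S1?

1

The segment meets the boundary at (-2,0.444).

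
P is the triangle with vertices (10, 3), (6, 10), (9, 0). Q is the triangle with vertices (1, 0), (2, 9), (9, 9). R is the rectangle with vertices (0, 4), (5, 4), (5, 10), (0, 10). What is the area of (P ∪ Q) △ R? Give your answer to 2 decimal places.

|P ∪ Q| = 39.9535.
|(P ∪ Q) ∩ R| = 16.2778.
|(P ∪ Q) △ R| = 39.9535 + 30 − 32.5556 = 37.40.

37.40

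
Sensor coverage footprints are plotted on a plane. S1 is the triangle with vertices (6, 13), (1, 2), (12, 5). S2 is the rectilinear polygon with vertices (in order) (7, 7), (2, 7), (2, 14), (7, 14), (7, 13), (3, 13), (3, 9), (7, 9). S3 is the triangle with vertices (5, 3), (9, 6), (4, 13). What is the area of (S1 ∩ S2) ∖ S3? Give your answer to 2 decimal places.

|S1 ∩ S2| = 6.5455.
|(S1 ∩ S2) ∩ S3| = 4.9857.
|(S1 ∩ S2) ∖ S3| = 6.5455 − 4.9857 = 1.56.

1.56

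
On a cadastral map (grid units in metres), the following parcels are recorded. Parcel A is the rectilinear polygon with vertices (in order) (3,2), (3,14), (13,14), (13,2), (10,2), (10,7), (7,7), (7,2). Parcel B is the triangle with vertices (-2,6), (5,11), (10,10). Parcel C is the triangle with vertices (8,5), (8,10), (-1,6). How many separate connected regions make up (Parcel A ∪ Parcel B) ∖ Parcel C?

(Parcel A ∪ Parcel B) ∖ Parcel C splits into 2 disjoint pieces (area 80.2619, area 13.3333).

2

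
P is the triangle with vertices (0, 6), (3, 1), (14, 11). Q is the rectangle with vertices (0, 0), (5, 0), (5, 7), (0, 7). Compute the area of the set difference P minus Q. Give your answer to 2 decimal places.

23.22

|P| = 42.5, |P∩Q| = 19.2818.
|P ∖ Q| = |P| − |P∩Q| = 42.5 − 19.2818 = 23.22.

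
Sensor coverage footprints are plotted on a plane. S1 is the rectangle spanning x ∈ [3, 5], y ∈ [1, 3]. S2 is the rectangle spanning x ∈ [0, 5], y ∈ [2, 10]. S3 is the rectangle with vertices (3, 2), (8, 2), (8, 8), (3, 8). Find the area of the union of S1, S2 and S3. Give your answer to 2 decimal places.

60.00

By inclusion–exclusion:
Individual areas: |S1| = 4, |S2| = 40, |S3| = 30.
|S1∩S2|: x∈[3,5], y∈[2,3] → 2·1 = 2.
|S1∩S3|: x∈[3,5], y∈[2,3] → 2·1 = 2.
|S2∩S3|: x∈[3,5], y∈[2,8] → 2·6 = 12.
|S1∩S2∩S3| = 2.
|S1 ∪ S2 ∪ S3| = 74 − 16 + 2 = 60.00.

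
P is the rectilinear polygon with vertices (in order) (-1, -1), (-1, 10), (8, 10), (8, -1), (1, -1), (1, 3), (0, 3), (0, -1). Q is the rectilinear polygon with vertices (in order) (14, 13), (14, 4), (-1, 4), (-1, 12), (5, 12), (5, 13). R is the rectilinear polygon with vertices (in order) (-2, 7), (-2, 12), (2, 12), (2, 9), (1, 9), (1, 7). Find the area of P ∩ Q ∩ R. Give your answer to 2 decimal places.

The intersection is the polygon with vertices (2,10), (2,9), (1,9), (1,7), (-1,7), (-1,10).
By the shoelace formula its area is 7.00.

7.00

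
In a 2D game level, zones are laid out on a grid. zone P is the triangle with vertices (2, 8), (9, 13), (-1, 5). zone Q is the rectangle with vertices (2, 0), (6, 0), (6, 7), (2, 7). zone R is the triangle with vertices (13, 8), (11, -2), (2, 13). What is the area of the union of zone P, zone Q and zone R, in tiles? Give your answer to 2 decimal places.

By inclusion–exclusion:
Individual areas: |zone P| = 3, |zone Q| = 28, |zone R| = 60.
|zone P∩zone Q| = 0.
|zone P∩zone R| = 0.6973.
|zone Q∩zone R| = 0.1333.
|zone P∩zone Q∩zone R| = 0.
|zone P ∪ zone Q ∪ zone R| = 91 − 0.8307 + 0 = 90.17.

90.17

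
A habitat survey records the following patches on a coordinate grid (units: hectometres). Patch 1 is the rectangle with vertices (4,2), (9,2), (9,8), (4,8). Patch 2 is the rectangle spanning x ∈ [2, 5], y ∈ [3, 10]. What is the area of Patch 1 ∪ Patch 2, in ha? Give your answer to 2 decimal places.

By inclusion–exclusion:
Individual areas: |Patch 1| = 30, |Patch 2| = 21.
|Patch 1∩Patch 2|: x∈[4,5], y∈[3,8] → 1·5 = 5.
|Patch 1 ∪ Patch 2| = 51 − 5 = 46.00.

46.00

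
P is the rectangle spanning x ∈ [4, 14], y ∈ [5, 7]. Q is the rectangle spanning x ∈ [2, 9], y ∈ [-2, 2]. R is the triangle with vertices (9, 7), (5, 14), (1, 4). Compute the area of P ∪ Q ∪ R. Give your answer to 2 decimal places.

77.31

By inclusion–exclusion:
Individual areas: |P| = 20, |Q| = 28, |R| = 34.
|P∩Q| = 0 (no overlap).
|P∩R| = 4.6875.
|Q∩R| = 0.
|P∩Q∩R| = 0.
|P ∪ Q ∪ R| = 82 − 4.6875 + 0 = 77.31.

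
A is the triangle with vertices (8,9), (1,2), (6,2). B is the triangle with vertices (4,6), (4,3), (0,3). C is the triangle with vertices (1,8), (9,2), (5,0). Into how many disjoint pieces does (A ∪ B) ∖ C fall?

(A ∪ B) ∖ C splits into 3 disjoint pieces (area 6.5651, area 5.5909, area 0.0208).

3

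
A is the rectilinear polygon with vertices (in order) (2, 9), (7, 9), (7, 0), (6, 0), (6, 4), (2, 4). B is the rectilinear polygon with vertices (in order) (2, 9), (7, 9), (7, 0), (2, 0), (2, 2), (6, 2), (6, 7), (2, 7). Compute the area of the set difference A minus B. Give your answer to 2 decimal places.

|A| = 29, |A∩B| = 17.
|A ∖ B| = |A| − |A∩B| = 29 − 17 = 12.00.

12.00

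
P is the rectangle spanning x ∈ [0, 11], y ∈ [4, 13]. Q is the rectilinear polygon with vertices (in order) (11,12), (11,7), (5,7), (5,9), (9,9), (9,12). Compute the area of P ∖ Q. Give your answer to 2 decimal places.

|P| = 99, |P∩Q| = 18.
|P ∖ Q| = |P| − |P∩Q| = 99 − 18 = 81.00.

81.00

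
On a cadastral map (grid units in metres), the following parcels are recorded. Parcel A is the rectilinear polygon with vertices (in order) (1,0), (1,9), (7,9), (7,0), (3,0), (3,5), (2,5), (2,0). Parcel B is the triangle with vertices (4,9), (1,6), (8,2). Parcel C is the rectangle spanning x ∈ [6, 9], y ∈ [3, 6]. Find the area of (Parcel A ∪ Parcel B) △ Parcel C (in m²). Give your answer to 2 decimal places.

52.29

|Parcel A ∪ Parcel B| = 49.6071.
|(Parcel A ∪ Parcel B) ∩ Parcel C| = 3.1607.
|(Parcel A ∪ Parcel B) △ Parcel C| = 49.6071 + 9 − 6.3214 = 52.29.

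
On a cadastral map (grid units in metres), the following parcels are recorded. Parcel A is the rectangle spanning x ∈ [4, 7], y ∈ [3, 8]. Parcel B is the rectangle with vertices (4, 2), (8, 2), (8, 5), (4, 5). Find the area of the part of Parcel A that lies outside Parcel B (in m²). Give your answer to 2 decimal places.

9.00

|Parcel A∩Parcel B|: x∈[4,7], y∈[3,5] → 3·2 = 6.
|Parcel A| = 15.
|Parcel A ∖ Parcel B| = |Parcel A| − |Parcel A∩Parcel B| = 15 − 6 = 9.00.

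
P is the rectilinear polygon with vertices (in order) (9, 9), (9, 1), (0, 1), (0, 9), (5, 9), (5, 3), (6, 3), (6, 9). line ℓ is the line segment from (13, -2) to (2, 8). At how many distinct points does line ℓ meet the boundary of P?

3

The segment meets the boundary at (5,5.273), (6,4.364), (9,1.636).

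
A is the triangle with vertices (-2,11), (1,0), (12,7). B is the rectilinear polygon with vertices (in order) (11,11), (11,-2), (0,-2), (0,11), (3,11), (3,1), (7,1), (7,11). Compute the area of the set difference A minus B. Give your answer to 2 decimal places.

33.04

|A| = 71, |A∩B| = 37.9589.
|A ∖ B| = |A| − |A∩B| = 71 − 37.9589 = 33.04.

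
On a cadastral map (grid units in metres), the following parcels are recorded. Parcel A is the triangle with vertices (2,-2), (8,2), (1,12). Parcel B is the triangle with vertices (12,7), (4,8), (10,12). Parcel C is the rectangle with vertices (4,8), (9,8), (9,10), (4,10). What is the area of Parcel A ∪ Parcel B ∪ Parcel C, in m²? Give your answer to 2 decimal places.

By inclusion–exclusion:
Individual areas: |Parcel A| = 44, |Parcel B| = 19, |Parcel C| = 10.
|Parcel A∩Parcel B| = 0.
|Parcel A∩Parcel C| = 0.
|Parcel B∩Parcel C| = 7.
|Parcel A∩Parcel B∩Parcel C| = 0.
|Parcel A ∪ Parcel B ∪ Parcel C| = 73 − 7 + 0 = 66.00.

66.00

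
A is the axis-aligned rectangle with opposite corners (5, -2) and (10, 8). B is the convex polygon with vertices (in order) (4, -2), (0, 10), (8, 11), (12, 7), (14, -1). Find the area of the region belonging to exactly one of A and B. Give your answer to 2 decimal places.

|A| = 50, |B| = 125, |A∩B| = 48.25.
|A △ B| = |A| + |B| − 2·|A∩B| = 50 + 125 − 96.5 = 78.50.

78.50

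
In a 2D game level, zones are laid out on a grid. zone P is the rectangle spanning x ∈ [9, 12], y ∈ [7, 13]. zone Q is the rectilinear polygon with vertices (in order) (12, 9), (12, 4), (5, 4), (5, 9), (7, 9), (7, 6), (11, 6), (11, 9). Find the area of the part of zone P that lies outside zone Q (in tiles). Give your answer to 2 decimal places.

16.00

|zone P| = 18, |zone P∩zone Q| = 2.
|zone P ∖ zone Q| = |zone P| − |zone P∩zone Q| = 18 − 2 = 16.00.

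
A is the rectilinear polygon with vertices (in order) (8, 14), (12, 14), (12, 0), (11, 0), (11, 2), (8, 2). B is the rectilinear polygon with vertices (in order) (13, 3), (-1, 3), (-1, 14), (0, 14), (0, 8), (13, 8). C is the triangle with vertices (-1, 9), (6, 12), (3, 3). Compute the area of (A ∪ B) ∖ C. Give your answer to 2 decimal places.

92.62

|A ∪ B| = 106.
|(A ∪ B) ∩ C| = 13.381.
|(A ∪ B) ∖ C| = 106 − 13.381 = 92.62.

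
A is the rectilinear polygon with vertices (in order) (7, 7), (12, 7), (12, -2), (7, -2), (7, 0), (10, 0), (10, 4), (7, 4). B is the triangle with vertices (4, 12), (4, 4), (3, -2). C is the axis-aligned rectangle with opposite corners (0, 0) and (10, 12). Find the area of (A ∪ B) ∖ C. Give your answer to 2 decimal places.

24.19

|A ∪ B| = 37.
|(A ∪ B) ∩ C| = 12.8095.
|(A ∪ B) ∖ C| = 37 − 12.8095 = 24.19.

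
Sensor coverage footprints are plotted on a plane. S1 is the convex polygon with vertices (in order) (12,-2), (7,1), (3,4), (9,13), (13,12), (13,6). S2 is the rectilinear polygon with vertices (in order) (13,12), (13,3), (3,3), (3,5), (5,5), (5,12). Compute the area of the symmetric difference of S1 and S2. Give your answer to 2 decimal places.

35.29

|S1| = 91.5, |S2| = 76, |S1∩S2| = 66.1042.
|S1 △ S2| = |S1| + |S2| − 2·|S1∩S2| = 91.5 + 76 − 132.2083 = 35.29.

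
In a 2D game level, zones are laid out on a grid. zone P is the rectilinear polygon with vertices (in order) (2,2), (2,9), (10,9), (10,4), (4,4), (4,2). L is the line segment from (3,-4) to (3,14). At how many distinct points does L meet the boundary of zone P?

2

The segment meets the boundary at (3,9), (3,2).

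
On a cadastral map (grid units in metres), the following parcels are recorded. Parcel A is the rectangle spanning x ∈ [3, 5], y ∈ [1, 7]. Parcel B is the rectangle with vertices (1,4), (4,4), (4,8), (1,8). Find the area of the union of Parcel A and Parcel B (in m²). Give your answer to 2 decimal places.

By inclusion–exclusion:
Individual areas: |Parcel A| = 12, |Parcel B| = 12.
|Parcel A∩Parcel B|: x∈[3,4], y∈[4,7] → 1·3 = 3.
|Parcel A ∪ Parcel B| = 24 − 3 = 21.00.

21.00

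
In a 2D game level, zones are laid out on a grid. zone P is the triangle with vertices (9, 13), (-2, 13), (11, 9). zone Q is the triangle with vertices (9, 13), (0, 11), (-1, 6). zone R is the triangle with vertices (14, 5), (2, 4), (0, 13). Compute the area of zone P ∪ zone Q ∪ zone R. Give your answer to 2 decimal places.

83.01

By inclusion–exclusion:
Individual areas: |zone P| = 22, |zone Q| = 21.5, |zone R| = 55.
|zone P∩zone Q| = 5.1248.
|zone P∩zone R| = 0.6728.
|zone Q∩zone R| = 9.6956.
|zone P∩zone Q∩zone R| = 0.
|zone P ∪ zone Q ∪ zone R| = 98.5 − 15.4932 + 0 = 83.01.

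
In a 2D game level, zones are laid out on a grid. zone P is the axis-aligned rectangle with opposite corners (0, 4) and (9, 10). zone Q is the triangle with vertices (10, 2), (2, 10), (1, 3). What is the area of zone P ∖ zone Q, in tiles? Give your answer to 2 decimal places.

|zone P| = 54, |zone P∩zone Q| = 20.5714.
|zone P ∖ zone Q| = |zone P| − |zone P∩zone Q| = 54 − 20.5714 = 33.43.

33.43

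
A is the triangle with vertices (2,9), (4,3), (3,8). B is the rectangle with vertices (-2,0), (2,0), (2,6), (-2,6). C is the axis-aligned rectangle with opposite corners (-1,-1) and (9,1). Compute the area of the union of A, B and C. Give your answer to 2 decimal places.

By inclusion–exclusion:
Individual areas: |A| = 2, |B| = 24, |C| = 20.
|A∩B| = 0.
|A∩C| = 0.
|B∩C|: x∈[-1,2], y∈[0,1] → 3·1 = 3.
|A∩B∩C| = 0.
|A ∪ B ∪ C| = 46 − 3 + 0 = 43.00.

43.00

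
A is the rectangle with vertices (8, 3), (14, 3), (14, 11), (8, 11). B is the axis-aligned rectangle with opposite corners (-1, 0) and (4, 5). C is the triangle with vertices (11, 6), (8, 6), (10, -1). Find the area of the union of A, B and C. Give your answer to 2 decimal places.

By inclusion–exclusion:
Individual areas: |A| = 48, |B| = 25, |C| = 10.5.
|A∩B| = 0 (no overlap).
|A∩C| = 7.0714.
|B∩C| = 0.
|A∩B∩C| = 0.
|A ∪ B ∪ C| = 83.5 − 7.0714 + 0 = 76.43.

76.43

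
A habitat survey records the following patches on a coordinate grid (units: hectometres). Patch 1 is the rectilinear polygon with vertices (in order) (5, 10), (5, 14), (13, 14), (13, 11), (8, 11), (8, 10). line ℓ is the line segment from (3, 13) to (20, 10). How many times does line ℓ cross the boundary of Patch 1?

2

The segment meets the boundary at (13,11.235), (5,12.647).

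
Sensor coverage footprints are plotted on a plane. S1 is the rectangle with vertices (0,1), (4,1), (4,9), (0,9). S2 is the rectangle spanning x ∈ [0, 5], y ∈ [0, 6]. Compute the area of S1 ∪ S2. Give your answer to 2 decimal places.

42.00

By inclusion–exclusion:
Individual areas: |S1| = 32, |S2| = 30.
|S1∩S2|: x∈[0,4], y∈[1,6] → 4·5 = 20.
|S1 ∪ S2| = 62 − 20 = 42.00.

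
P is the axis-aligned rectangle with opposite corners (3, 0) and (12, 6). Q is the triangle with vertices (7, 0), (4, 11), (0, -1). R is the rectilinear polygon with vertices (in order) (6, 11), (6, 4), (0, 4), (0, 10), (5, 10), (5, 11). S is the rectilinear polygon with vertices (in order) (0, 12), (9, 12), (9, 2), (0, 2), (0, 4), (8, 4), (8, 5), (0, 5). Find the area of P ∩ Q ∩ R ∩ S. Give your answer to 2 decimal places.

2.50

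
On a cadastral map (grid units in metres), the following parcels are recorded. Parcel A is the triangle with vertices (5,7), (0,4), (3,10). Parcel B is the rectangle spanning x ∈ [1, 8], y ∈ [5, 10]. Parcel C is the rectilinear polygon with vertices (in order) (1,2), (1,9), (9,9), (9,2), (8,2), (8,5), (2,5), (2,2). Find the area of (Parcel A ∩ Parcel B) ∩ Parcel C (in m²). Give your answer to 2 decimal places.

9.08

The region (Parcel A ∩ Parcel B) ∩ Parcel C is the polygon with vertices (1,5), (1,6), (2.5,9), (3.667,9), (5,7), (1.667,5).
By the shoelace formula its area is 9.08.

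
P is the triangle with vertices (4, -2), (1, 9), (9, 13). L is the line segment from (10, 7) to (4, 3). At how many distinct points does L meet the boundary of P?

1

The segment meets the boundary at (6.143,4.429).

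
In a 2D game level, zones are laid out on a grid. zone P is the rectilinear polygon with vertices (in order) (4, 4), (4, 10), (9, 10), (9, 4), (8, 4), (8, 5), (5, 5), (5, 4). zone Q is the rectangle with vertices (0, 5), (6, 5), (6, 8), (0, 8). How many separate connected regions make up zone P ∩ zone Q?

1

zone P ∩ zone Q is a single connected region.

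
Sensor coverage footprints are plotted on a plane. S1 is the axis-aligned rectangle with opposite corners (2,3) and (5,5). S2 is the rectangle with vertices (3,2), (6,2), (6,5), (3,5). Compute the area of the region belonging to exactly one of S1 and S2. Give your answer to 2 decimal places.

7.00

|S1∩S2|: x∈[3,5], y∈[3,5] → 2·2 = 4.
|S1 △ S2| = |S1| + |S2| − 2·|S1∩S2| = 6 + 9 − 8 = 7.00.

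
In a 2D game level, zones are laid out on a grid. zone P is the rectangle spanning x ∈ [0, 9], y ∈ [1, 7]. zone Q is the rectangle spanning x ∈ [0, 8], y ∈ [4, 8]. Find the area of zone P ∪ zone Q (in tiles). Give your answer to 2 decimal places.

62.00

By inclusion–exclusion:
Individual areas: |zone P| = 54, |zone Q| = 32.
|zone P∩zone Q|: x∈[0,8], y∈[4,7] → 8·3 = 24.
|zone P ∪ zone Q| = 86 − 24 = 62.00.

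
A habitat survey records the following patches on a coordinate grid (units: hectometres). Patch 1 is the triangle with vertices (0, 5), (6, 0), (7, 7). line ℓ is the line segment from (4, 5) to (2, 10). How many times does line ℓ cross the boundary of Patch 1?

1

The segment meets the boundary at (3.59,6.026).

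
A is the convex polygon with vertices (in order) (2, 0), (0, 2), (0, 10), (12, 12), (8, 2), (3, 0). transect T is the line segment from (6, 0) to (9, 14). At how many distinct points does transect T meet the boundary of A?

2

The segment meets the boundary at (6.281,1.312), (8.444,11.407).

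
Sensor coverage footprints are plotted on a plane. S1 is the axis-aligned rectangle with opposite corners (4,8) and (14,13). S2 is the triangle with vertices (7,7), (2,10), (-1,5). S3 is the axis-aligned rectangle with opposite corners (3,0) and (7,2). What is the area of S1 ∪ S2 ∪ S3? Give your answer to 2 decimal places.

74.47

By inclusion–exclusion:
Individual areas: |S1| = 50, |S2| = 17, |S3| = 8.
|S1∩S2| = 0.5333.
|S1∩S3| = 0 (no overlap).
|S2∩S3| = 0.
|S1∩S2∩S3| = 0.
|S1 ∪ S2 ∪ S3| = 75 − 0.5333 + 0 = 74.47.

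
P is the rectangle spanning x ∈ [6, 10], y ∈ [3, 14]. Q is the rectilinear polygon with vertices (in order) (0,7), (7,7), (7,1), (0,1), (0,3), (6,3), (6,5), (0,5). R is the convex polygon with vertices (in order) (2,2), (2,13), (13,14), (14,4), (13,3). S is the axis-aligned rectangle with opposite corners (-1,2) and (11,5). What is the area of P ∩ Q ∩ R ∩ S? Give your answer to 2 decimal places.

The intersection is the polygon with vertices (7,3), (6,3), (6,5), (7,5).
By the shoelace formula its area is 2.00.

2.00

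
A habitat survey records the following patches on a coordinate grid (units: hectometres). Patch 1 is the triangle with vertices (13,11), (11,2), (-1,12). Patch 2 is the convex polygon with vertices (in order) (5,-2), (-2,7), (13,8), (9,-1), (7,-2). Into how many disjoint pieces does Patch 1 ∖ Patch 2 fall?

Patch 1 ∖ Patch 2 splits into 2 disjoint pieces (area 40.9973, area 0.8649).

2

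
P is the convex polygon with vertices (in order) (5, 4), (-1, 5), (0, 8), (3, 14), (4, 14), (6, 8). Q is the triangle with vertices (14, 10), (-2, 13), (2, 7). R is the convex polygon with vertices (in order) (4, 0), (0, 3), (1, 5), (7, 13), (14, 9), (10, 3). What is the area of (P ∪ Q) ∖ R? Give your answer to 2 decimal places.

33.96

|P ∪ Q| = 65.6206.
|(P ∪ Q) ∩ R| = 31.6562.
|(P ∪ Q) ∖ R| = 65.6206 − 31.6562 = 33.96.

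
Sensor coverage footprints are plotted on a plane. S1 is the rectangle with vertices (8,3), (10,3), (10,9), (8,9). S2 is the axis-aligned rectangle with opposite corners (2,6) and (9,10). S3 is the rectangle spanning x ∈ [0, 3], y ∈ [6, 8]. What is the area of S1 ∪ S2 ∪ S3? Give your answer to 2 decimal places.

By inclusion–exclusion:
Individual areas: |S1| = 12, |S2| = 28, |S3| = 6.
|S1∩S2|: x∈[8,9], y∈[6,9] → 1·3 = 3.
|S1∩S3| = 0 (no overlap).
|S2∩S3|: x∈[2,3], y∈[6,8] → 1·2 = 2.
|S1∩S2∩S3| = 0.
|S1 ∪ S2 ∪ S3| = 46 − 5 + 0 = 41.00.

41.00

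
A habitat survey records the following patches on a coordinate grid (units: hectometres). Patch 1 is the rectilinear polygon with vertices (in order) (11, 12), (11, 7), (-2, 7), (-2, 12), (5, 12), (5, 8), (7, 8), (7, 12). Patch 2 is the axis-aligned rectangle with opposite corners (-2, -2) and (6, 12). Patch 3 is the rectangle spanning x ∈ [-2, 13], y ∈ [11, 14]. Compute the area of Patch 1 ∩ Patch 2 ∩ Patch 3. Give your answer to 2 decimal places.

The intersection is the polygon with vertices (-2,12), (5,12), (5,11), (-2,11).
By the shoelace formula its area is 7.00.

7.00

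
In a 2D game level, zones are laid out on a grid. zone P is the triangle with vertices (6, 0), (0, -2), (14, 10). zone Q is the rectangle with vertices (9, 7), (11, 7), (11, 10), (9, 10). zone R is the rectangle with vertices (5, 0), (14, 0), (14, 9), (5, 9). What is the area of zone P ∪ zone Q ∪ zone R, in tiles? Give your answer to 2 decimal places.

By inclusion–exclusion:
Individual areas: |zone P| = 22, |zone Q| = 6, |zone R| = 81.
|zone P∩zone Q| = 0.1071.
|zone P∩zone R| = 15.1024.
|zone Q∩zone R|: x∈[9,11], y∈[7,9] → 2·2 = 4.
|zone P∩zone Q∩zone R| = 0.1071.
|zone P ∪ zone Q ∪ zone R| = 109 − 19.2095 + 0.1071 = 89.90.

89.90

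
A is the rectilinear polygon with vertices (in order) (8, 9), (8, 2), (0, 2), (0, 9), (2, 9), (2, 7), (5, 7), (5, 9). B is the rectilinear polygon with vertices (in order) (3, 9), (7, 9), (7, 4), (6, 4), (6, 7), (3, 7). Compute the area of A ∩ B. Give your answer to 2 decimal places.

7.00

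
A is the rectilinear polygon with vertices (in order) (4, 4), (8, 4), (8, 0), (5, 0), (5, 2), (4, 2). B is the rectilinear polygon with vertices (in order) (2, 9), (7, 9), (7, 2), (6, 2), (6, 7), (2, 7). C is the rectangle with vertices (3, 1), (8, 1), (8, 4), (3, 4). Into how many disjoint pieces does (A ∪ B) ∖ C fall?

(A ∪ B) ∖ C splits into 2 disjoint pieces (area 13, area 3).

2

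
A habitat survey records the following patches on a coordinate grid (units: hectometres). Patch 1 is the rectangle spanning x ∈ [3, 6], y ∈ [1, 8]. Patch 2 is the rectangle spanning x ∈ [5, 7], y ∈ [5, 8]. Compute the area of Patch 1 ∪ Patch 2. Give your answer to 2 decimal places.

By inclusion–exclusion:
Individual areas: |Patch 1| = 21, |Patch 2| = 6.
|Patch 1∩Patch 2|: x∈[5,6], y∈[5,8] → 1·3 = 3.
|Patch 1 ∪ Patch 2| = 27 − 3 = 24.00.

24.00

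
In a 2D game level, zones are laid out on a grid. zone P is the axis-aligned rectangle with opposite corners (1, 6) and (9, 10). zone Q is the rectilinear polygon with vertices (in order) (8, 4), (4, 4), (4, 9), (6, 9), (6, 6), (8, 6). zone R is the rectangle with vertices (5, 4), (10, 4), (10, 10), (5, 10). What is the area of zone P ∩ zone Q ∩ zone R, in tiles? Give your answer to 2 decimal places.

3.00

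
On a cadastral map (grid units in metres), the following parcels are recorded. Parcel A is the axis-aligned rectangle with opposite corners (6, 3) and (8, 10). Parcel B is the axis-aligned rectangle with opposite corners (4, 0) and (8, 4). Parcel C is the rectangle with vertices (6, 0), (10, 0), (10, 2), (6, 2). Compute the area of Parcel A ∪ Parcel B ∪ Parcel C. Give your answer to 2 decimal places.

32.00

By inclusion–exclusion:
Individual areas: |Parcel A| = 14, |Parcel B| = 16, |Parcel C| = 8.
|Parcel A∩Parcel B|: x∈[6,8], y∈[3,4] → 2·1 = 2.
|Parcel A∩Parcel C| = 0 (no overlap).
|Parcel B∩Parcel C|: x∈[6,8], y∈[0,2] → 2·2 = 4.
|Parcel A∩Parcel B∩Parcel C| = 0.
|Parcel A ∪ Parcel B ∪ Parcel C| = 38 − 6 + 0 = 32.00.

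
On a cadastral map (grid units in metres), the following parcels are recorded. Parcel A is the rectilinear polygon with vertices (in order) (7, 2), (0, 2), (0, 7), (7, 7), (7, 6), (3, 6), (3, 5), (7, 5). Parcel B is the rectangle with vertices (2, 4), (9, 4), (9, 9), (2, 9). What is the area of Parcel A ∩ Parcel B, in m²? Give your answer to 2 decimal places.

11.00

The intersection is the polygon with vertices (7,7), (7,6), (3,6), (3,5), (7,5), (7,4), (2,4), (2,7).
By the shoelace formula its area is 11.00.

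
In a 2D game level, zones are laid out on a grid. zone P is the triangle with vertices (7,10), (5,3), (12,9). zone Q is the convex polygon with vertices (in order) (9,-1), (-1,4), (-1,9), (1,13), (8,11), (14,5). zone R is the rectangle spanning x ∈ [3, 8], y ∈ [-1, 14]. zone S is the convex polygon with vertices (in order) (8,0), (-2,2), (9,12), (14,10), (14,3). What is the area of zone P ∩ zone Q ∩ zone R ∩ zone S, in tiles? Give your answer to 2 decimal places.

10.04

The intersection is the polygon with vertices (8,9.8), (8,5.571), (5,3), (7,10).
By the shoelace formula its area is 10.04.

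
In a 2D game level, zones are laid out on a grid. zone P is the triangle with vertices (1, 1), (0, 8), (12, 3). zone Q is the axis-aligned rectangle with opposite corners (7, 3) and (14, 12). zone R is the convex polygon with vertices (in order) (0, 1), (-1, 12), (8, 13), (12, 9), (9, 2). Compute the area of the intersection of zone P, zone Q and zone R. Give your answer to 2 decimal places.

The intersection is the polygon with vertices (7,3), (7,5.083), (9.818,3.909), (9.429,3).
By the shoelace formula its area is 4.04.

4.04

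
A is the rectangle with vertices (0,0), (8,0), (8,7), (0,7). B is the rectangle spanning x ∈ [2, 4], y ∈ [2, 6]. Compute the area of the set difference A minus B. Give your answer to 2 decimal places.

|A∩B|: x∈[2,4], y∈[2,6] → 2·4 = 8.
|A| = 56.
|A ∖ B| = |A| − |A∩B| = 56 − 8 = 48.00.

48.00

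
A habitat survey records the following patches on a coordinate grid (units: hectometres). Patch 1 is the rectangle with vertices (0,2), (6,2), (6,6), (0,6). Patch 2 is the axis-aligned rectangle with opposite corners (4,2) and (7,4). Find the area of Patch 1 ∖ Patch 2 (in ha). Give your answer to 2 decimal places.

|Patch 1∩Patch 2|: x∈[4,6], y∈[2,4] → 2·2 = 4.
|Patch 1| = 24.
|Patch 1 ∖ Patch 2| = |Patch 1| − |Patch 1∩Patch 2| = 24 − 4 = 20.00.

20.00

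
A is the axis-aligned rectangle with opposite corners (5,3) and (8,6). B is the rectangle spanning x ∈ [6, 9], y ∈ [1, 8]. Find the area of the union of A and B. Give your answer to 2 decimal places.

By inclusion–exclusion:
Individual areas: |A| = 9, |B| = 21.
|A∩B|: x∈[6,8], y∈[3,6] → 2·3 = 6.
|A ∪ B| = 30 − 6 = 24.00.

24.00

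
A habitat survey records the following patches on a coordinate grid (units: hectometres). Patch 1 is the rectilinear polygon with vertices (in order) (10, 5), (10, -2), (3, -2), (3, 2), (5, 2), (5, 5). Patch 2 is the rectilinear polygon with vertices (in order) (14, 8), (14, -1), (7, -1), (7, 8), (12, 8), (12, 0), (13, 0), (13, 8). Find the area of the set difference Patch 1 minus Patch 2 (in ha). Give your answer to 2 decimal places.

25.00

|Patch 1| = 43, |Patch 1∩Patch 2| = 18.
|Patch 1 ∖ Patch 2| = |Patch 1| − |Patch 1∩Patch 2| = 43 − 18 = 25.00.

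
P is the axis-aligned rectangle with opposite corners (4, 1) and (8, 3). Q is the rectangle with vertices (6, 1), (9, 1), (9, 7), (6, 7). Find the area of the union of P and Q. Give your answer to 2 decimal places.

By inclusion–exclusion:
Individual areas: |P| = 8, |Q| = 18.
|P∩Q|: x∈[6,8], y∈[1,3] → 2·2 = 4.
|P ∪ Q| = 26 − 4 = 22.00.

22.00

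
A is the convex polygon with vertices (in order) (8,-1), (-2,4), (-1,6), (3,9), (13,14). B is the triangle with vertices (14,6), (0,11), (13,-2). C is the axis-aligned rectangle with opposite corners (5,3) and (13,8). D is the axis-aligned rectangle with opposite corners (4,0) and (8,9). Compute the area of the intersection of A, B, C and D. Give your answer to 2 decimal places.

The intersection is the polygon with vertices (5,6), (5,8), (8,8), (8,3).
By the shoelace formula its area is 10.50.

10.50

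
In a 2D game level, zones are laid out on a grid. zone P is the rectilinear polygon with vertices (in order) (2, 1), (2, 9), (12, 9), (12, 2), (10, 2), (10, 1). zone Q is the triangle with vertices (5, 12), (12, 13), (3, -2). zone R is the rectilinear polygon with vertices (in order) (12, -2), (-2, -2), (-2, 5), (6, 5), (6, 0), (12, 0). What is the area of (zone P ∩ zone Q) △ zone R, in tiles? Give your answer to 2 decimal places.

|zone P ∩ zone Q| = 25.6.
|(zone P ∩ zone Q) ∩ zone R| = 7.9429.
|(zone P ∩ zone Q) △ zone R| = 25.6 + 68 − 15.8857 = 77.71.

77.71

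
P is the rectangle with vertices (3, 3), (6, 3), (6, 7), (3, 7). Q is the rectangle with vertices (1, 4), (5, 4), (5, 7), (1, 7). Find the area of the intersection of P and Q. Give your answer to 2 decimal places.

6.00

|P∩Q|: x∈[3,5], y∈[4,7] → 2·3 = 6.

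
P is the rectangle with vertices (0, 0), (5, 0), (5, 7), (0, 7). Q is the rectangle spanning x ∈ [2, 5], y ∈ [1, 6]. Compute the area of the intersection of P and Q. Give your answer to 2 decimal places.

|P∩Q|: x∈[2,5], y∈[1,6] → 3·5 = 15.

15.00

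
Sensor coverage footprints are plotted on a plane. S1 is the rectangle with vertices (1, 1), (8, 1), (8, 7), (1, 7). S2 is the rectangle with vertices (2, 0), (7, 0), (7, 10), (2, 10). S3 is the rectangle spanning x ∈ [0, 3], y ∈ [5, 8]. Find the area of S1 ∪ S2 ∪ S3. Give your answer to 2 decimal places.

66.00

By inclusion–exclusion:
Individual areas: |S1| = 42, |S2| = 50, |S3| = 9.
|S1∩S2|: x∈[2,7], y∈[1,7] → 5·6 = 30.
|S1∩S3|: x∈[1,3], y∈[5,7] → 2·2 = 4.
|S2∩S3|: x∈[2,3], y∈[5,8] → 1·3 = 3.
|S1∩S2∩S3| = 2.
|S1 ∪ S2 ∪ S3| = 101 − 37 + 2 = 66.00.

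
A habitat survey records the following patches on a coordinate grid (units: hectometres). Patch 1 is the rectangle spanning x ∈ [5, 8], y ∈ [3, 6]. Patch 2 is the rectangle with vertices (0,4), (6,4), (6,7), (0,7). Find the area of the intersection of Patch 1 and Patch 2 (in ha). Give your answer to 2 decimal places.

2.00

|Patch 1∩Patch 2|: x∈[5,6], y∈[4,6] → 1·2 = 2.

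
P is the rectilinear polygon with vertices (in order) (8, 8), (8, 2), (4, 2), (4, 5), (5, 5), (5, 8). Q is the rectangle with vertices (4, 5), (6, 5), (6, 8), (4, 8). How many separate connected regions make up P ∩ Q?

P ∩ Q is a single connected region.

1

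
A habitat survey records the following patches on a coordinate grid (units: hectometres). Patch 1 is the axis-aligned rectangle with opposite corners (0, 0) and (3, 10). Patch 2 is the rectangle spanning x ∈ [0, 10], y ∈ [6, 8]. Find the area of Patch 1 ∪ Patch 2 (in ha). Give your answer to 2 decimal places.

44.00

By inclusion–exclusion:
Individual areas: |Patch 1| = 30, |Patch 2| = 20.
|Patch 1∩Patch 2|: x∈[0,3], y∈[6,8] → 3·2 = 6.
|Patch 1 ∪ Patch 2| = 50 − 6 = 44.00.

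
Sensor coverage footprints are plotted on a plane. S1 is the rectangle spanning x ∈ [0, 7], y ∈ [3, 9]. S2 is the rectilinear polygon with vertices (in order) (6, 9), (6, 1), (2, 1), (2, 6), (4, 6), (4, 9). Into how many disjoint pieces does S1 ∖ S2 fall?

S1 ∖ S2 splits into 2 disjoint pieces (area 6, area 18).

2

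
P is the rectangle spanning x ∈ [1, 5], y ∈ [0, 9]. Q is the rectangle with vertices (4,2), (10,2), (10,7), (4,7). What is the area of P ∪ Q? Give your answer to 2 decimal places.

61.00

By inclusion–exclusion:
Individual areas: |P| = 36, |Q| = 30.
|P∩Q|: x∈[4,5], y∈[2,7] → 1·5 = 5.
|P ∪ Q| = 66 − 5 = 61.00.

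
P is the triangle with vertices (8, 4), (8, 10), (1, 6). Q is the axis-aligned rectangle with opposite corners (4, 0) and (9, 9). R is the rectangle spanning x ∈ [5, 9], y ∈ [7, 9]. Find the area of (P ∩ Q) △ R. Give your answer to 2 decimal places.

13.16

|P ∩ Q| = 16.2679.
|(P ∩ Q) ∩ R| = 5.5536.
|(P ∩ Q) △ R| = 16.2679 + 8 − 11.1071 = 13.16.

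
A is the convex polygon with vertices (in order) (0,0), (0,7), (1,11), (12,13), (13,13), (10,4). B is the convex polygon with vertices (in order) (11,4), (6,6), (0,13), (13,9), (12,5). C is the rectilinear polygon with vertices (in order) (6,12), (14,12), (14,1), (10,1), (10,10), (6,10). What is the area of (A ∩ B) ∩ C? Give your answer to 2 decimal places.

|A ∩ B| = 38.9978.
|(A ∩ B) ∩ C| = 7.44.

7.44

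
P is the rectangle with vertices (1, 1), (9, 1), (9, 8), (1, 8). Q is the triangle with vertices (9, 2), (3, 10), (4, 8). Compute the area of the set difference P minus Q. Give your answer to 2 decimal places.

|P| = 56, |P∩Q| = 1.5.
|P ∖ Q| = |P| − |P∩Q| = 56 − 1.5 = 54.50.

54.50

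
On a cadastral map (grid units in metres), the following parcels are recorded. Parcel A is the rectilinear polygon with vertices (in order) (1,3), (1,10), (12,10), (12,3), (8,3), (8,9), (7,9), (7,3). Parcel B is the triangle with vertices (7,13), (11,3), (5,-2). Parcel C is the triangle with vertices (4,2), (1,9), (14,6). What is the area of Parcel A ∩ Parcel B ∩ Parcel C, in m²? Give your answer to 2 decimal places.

10.81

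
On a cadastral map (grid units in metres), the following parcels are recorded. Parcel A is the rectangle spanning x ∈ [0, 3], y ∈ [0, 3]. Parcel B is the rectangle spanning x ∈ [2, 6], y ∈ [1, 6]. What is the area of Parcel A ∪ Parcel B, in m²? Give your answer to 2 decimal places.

27.00

By inclusion–exclusion:
Individual areas: |Parcel A| = 9, |Parcel B| = 20.
|Parcel A∩Parcel B|: x∈[2,3], y∈[1,3] → 1·2 = 2.
|Parcel A ∪ Parcel B| = 29 − 2 = 27.00.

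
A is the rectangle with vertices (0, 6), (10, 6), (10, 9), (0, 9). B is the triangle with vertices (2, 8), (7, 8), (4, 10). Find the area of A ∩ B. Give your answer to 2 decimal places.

The intersection is the polygon with vertices (5.5,9), (7,8), (2,8), (3,9).
By the shoelace formula its area is 3.75.

3.75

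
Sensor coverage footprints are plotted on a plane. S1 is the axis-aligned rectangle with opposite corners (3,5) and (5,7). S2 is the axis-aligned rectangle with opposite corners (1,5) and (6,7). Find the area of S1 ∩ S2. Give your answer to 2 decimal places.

|S1∩S2|: x∈[3,5], y∈[5,7] → 2·2 = 4.

4.00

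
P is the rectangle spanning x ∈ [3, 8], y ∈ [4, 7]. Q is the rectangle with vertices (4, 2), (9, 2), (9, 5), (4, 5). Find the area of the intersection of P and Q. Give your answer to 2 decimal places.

|P∩Q|: x∈[4,8], y∈[4,5] → 4·1 = 4.

4.00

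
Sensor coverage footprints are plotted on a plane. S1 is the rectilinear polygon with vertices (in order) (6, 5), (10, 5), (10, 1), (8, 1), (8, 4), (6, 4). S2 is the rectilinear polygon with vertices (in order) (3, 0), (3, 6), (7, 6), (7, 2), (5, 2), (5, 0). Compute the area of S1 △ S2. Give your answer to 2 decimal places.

|S1| = 10, |S2| = 20, |S1∩S2| = 1.
|S1 △ S2| = |S1| + |S2| − 2·|S1∩S2| = 10 + 20 − 2 = 28.00.

28.00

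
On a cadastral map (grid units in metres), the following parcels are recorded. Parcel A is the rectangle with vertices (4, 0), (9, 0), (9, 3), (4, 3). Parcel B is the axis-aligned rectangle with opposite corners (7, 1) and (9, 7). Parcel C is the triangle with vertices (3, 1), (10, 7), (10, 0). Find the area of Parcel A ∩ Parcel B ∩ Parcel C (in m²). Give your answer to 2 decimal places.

4.00

The intersection is the polygon with vertices (7,1), (7,3), (9,3), (9,1).
By the shoelace formula its area is 4.00.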